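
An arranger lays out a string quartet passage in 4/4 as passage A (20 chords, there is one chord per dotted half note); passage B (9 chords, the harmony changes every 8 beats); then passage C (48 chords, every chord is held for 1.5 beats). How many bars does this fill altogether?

A: 20 × 3 = 60 beats = 15 bars.
B: 9 × 8 = 72 beats = 18 bars.
C: 48 × 1.5 = 72 beats = 18 bars.
Total: 15 + 18 + 18 = 51 bars.

51 bars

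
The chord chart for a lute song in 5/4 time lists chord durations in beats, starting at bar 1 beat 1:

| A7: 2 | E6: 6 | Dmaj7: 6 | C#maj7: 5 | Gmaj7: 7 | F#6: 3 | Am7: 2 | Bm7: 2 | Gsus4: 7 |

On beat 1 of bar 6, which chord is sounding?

Gmaj7

Beat 1 of bar 6 is beat (6−1)×5 + 1 = 26 overall.
Running totals: A7 ends at 2, E6 ends at 8, Dmaj7 ends at 14, C#maj7 ends at 19, Gmaj7 ends at 26.
Beat 26 falls within Gmaj7.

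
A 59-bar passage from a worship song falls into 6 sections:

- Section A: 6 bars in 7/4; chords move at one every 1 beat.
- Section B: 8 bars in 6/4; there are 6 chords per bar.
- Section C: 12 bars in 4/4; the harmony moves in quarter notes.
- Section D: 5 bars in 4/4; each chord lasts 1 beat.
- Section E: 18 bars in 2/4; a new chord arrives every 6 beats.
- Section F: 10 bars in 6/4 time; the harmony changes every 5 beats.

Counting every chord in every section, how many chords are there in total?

A: 6 bars × 7 beats = 42 beats; 1 beat/chord → 42 chords.
B: 8 bars × 6 beats = 48 beats; 1 beat/chord → 48 chords.
C: 12 bars × 4 beats = 48 beats; 1 beat/chord → 48 chords.
D: 5 bars × 4 beats = 20 beats; 1 beat/chord → 20 chords.
E: 18 bars × 2 beats = 36 beats; 6 beats/chord → 6 chords.
F: 10 bars × 6 beats = 60 beats; 5 beats/chord → 12 chords.
Total: 42 + 48 + 48 + 20 + 6 + 12 = 176.

176 chords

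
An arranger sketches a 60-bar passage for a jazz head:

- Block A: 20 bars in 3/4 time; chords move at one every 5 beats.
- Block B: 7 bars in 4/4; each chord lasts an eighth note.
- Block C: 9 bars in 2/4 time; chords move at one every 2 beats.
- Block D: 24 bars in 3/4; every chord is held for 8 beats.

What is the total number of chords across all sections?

A: 20·3 = 60 beats, 60/5 = 12 chords.
B: 7·4 = 28 beats, 28/0.5 = 56 chords.
C: 9·2 = 18 beats, 18/2 = 9 chords.
D: 24·3 = 72 beats, 72/8 = 9 chords.
Total: 12 + 56 + 9 + 9 = 86.

86 chords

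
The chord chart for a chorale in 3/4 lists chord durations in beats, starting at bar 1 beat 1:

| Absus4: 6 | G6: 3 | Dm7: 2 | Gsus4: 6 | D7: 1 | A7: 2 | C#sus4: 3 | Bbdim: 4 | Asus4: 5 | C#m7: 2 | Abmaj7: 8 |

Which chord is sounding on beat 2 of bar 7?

A7

Beat 2 of bar 7 is beat (7−1)×3 + 2 = 20 overall.
Running totals: Absus4 ends at 6, G6 ends at 9, Dm7 ends at 11, Gsus4 ends at 17, D7 ends at 18, A7 ends at 20.
Beat 20 falls within A7.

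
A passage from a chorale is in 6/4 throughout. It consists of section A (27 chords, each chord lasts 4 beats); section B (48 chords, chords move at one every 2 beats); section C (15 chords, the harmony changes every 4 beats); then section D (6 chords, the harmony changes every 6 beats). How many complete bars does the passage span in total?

A: 27 × 4 = 108 beats = 18 bars.
B: 48 × 2 = 96 beats = 16 bars.
C: 15 × 4 = 60 beats = 10 bars.
D: 6 × 6 = 36 beats = 6 bars.
Total: 18 + 16 + 10 + 6 = 50 bars.

50 bars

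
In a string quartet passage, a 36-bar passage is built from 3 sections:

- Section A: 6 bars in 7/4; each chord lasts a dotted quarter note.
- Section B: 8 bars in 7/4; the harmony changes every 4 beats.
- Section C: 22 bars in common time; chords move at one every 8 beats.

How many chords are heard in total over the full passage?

53 chords

A: 6·7 = 42 beats, 42/1.5 = 28 chords.
B: 8·7 = 56 beats, 56/4 = 14 chords.
C: 22·4 = 88 beats, 88/8 = 11 chords.
Total: 28 + 14 + 11 = 53.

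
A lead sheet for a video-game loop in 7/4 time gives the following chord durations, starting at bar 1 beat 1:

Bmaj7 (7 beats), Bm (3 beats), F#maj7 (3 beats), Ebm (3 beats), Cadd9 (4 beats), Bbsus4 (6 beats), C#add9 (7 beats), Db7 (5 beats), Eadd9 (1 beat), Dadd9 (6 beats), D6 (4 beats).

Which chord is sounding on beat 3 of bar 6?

Db7

Beat 3 of bar 6 is beat (6−1)×7 + 3 = 38 overall.
Running totals: Bmaj7 ends at 7, Bm ends at 10, F#maj7 ends at 13, Ebm ends at 16, Cadd9 ends at 20, Bbsus4 ends at 26, C#add9 ends at 33, Db7 ends at 38.
Beat 38 falls within Db7.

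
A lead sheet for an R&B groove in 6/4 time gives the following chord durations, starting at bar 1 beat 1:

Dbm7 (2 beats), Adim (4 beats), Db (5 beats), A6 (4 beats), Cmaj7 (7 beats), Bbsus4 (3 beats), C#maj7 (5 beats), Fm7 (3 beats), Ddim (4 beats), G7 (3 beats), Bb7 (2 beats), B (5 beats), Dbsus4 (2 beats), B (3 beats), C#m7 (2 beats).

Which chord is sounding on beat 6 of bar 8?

Dbsus4

Beat 6 of bar 8 is beat (8−1)×6 + 6 = 48 overall.
Running totals: Dbm7 ends at 2, Adim ends at 6, Db ends at 11, A6 ends at 15, Cmaj7 ends at 22, Bbsus4 ends at 25, C#maj7 ends at 30, Fm7 ends at 33, Ddim ends at 37, G7 ends at 40, Bb7 ends at 42, B ends at 47, Dbsus4 ends at 49.
Beat 48 falls within Dbsus4.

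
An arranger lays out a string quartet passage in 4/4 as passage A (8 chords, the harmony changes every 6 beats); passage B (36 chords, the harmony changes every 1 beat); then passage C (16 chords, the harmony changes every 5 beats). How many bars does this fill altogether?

A: 8 × 6 = 48 beats = 12 bars.
B: 36 × 1 = 36 beats = 9 bars.
C: 16 × 5 = 80 beats = 20 bars.
Total: 12 + 9 + 20 = 41 bars.

41 bars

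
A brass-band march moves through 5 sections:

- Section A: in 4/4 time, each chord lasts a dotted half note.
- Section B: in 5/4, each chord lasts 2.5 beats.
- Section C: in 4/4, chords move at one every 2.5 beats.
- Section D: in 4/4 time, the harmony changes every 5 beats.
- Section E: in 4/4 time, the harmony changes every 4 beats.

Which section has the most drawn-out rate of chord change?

A: 4 beats/bar ÷ 3 beats/chord = 4/3 chords/bar.
B: 5 beats/bar ÷ 2.5 beats/chord = 2 chords/bar.
C: 4 beats/bar ÷ 2.5 beats/chord = 1.6 chords/bar.
D: 4 beats/bar ÷ 5 beats/chord = 0.8 chords/bar.
E: 4 beats/bar ÷ 4 beats/chord = 1 chord/bar.
Slowest is D at 0.8 chords/bar.

Section D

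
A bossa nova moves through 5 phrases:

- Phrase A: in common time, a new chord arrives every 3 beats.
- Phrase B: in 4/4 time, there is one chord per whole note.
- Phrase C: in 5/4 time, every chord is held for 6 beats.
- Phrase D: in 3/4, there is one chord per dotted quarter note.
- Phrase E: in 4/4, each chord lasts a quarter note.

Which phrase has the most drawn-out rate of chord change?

A: 4/3 = 4/3 chords/bar.
B: 4/4 = 1 chord/bar.
C: 5/6 = 5/6 chords/bar.
D: 3/1.5 = 2 chords/bar.
E: 4/1 = 4 chords/bar.
Slowest is C at 5/6 chords/bar.

Phrase C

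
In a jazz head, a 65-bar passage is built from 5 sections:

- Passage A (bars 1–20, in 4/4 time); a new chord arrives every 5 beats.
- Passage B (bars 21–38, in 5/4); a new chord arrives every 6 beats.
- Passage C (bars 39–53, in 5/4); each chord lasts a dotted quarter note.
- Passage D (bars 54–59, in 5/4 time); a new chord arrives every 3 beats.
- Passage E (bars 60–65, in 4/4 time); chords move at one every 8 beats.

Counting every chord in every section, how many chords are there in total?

A: 20·4 = 80 beats, 80/5 = 16 chords.
B: 18·5 = 90 beats, 90/6 = 15 chords.
C: 15·5 = 75 beats, 75/1.5 = 50 chords.
D: 6·5 = 30 beats, 30/3 = 10 chords.
E: 6·4 = 24 beats, 24/8 = 3 chords.
Total: 16 + 15 + 50 + 10 + 3 = 94.

94 chords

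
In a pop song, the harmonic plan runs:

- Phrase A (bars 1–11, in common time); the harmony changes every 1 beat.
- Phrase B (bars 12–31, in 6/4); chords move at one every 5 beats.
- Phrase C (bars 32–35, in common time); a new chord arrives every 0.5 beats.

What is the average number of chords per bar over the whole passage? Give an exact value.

20/7 chords per bar

A: 11 bars of 4 beats is 44 beats; at 1 beat each that's 44 chords.
B: 20 bars of 6 beats is 120 beats; at 5 beats each that's 24 chords.
C: 4 bars of 4 beats is 16 beats; at 0.5 beats each that's 32 chords.
Overall: 100 chords over 35 bars → 100/35 = 20/7 chords per bar.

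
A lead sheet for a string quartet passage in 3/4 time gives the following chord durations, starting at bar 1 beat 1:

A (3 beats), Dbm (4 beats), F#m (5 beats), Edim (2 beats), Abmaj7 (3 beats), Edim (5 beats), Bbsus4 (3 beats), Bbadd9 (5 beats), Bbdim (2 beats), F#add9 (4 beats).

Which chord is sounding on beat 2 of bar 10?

Beat 2 of bar 10 is beat (10−1)×3 + 2 = 29 overall.
Running totals: A ends at 3, Dbm ends at 7, F#m ends at 12, Edim ends at 14, Abmaj7 ends at 17, Edim ends at 22, Bbsus4 ends at 25, Bbadd9 ends at 30.
Beat 29 falls within Bbadd9.

Bbadd9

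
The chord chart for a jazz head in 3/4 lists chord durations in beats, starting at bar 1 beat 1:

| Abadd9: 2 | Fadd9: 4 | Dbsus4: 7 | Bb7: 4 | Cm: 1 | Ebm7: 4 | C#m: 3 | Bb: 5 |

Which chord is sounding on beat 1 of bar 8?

Ebm7

Beat 1 of bar 8 is beat (8−1)×3 + 1 = 22 overall.
Running totals: Abadd9 ends at 2, Fadd9 ends at 6, Dbsus4 ends at 13, Bb7 ends at 17, Cm ends at 18, Ebm7 ends at 22.
Beat 22 falls within Ebm7.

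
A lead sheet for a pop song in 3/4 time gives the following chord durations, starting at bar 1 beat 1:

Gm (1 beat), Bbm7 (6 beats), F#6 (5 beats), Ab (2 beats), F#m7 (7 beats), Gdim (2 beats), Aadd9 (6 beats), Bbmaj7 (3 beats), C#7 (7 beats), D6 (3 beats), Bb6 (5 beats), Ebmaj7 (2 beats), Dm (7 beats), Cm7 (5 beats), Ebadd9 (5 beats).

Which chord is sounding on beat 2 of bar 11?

Bbmaj7

Beat 2 of bar 11 is beat (11−1)×3 + 2 = 32 overall.
Running totals: Gm ends at 1, Bbm7 ends at 7, F#6 ends at 12, Ab ends at 14, F#m7 ends at 21, Gdim ends at 23, Aadd9 ends at 29, Bbmaj7 ends at 32.
Beat 32 falls within Bbmaj7.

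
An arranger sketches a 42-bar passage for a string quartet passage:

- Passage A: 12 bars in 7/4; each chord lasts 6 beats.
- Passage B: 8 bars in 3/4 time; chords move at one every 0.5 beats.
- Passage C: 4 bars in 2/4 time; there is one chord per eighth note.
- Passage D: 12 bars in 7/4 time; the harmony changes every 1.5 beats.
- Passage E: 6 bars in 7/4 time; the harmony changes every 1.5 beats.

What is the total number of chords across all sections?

162 chords

A: 12·7 = 84 beats, 84/6 = 14 chords.
B: 8·3 = 24 beats, 24/0.5 = 48 chords.
C: 4·2 = 8 beats, 8/0.5 = 16 chords.
D: 12·7 = 84 beats, 84/1.5 = 56 chords.
E: 6·7 = 42 beats, 42/1.5 = 28 chords.
Total: 14 + 48 + 16 + 56 + 28 = 162.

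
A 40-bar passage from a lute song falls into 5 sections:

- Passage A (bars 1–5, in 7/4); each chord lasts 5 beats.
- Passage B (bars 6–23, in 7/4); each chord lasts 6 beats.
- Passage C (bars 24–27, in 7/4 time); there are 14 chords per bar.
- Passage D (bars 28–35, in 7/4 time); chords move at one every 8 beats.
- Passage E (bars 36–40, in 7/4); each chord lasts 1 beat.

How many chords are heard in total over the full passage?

A: 5·7 = 35 beats, 35/5 = 7 chords.
B: 18·7 = 126 beats, 126/6 = 21 chords.
C: 4·7 = 28 beats, 28/0.5 = 56 chords.
D: 8·7 = 56 beats, 56/8 = 7 chords.
E: 5·7 = 35 beats, 35/1 = 35 chords.
Total: 7 + 21 + 56 + 7 + 35 = 126.

126 chords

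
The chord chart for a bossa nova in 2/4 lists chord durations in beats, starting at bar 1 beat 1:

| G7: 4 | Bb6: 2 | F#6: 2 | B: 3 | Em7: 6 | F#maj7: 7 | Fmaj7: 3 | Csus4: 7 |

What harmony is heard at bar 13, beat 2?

Fmaj7

Beat 2 of bar 13 is beat (13−1)×2 + 2 = 26 overall.
Running totals: G7 ends at 4, Bb6 ends at 6, F#6 ends at 8, B ends at 11, Em7 ends at 17, F#maj7 ends at 24, Fmaj7 ends at 27.
Beat 26 falls within Fmaj7.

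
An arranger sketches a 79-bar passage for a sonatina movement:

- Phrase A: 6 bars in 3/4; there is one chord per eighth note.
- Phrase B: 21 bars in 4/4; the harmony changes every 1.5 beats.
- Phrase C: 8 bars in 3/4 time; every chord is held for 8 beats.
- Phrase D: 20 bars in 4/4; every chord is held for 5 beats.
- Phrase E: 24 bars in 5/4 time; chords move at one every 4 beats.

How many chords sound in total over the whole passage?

141 chords

A: 6·3 = 18 beats, 18/0.5 = 36 chords.
B: 21·4 = 84 beats, 84/1.5 = 56 chords.
C: 8·3 = 24 beats, 24/8 = 3 chords.
D: 20·4 = 80 beats, 80/5 = 16 chords.
E: 24·5 = 120 beats, 120/4 = 30 chords.
Total: 36 + 56 + 3 + 16 + 30 = 141.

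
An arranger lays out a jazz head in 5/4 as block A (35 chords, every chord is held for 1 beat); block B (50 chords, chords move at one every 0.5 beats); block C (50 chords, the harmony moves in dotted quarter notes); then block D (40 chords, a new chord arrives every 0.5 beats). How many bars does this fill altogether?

A: 35 × 1 = 35 beats = 7 bars.
B: 50 × 0.5 = 25 beats = 5 bars.
C: 50 × 1.5 = 75 beats = 15 bars.
D: 40 × 0.5 = 20 beats = 4 bars.
Total: 7 + 5 + 15 + 4 = 31 bars.

31 bars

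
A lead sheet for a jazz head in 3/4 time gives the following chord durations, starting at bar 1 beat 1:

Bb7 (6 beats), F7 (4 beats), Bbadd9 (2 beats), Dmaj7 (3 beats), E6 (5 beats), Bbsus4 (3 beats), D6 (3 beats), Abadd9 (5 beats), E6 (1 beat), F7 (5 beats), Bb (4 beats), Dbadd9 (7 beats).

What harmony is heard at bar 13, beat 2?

Bb

Beat 2 of bar 13 is beat (13−1)×3 + 2 = 38 overall.
Running totals: Bb7 ends at 6, F7 ends at 10, Bbadd9 ends at 12, Dmaj7 ends at 15, E6 ends at 20, Bbsus4 ends at 23, D6 ends at 26, Abadd9 ends at 31, E6 ends at 32, F7 ends at 37, Bb ends at 41.
Beat 38 falls within Bb.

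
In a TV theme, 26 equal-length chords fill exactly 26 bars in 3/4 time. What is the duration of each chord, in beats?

26 bars × 3 beats/bar = 78 beats total.
78 beats ÷ 26 chords = 3 beats per chord.
(That is a dotted half note.)

3 beats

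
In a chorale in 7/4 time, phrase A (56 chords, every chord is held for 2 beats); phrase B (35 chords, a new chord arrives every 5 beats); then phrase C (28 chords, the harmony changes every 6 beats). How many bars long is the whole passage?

A: 56 × 2 = 112 beats = 16 bars.
B: 35 × 5 = 175 beats = 25 bars.
C: 28 × 6 = 168 beats = 24 bars.
Total: 16 + 25 + 24 = 65 bars.

65 bars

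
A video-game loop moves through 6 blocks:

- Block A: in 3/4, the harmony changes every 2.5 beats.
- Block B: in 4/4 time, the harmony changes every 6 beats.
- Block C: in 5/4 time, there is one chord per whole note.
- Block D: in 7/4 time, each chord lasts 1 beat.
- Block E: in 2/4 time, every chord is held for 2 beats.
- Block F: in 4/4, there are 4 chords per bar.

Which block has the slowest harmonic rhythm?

A: each chord is 2.5 beats in 3/4, so 1.2 per bar.
B: each chord is 6 beats in 4/4, so 2/3 per bar.
C: each chord is 4 beats in 5/4, so 1.25 per bar.
D: each chord is 1 beat in 7/4, so 7 per bar.
E: each chord is 2 beats in 2/4, so 1 per bar.
F: each chord is 1 beat in 4/4, so 4 per bar.
Slowest is B at 2/3 chords/bar.

Block B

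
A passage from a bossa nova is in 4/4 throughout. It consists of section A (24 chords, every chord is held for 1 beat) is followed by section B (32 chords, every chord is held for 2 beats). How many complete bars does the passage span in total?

A: 24 × 1 = 24 beats = 6 bars.
B: 32 × 2 = 64 beats = 16 bars.
Total: 6 + 16 = 22 bars.

22 bars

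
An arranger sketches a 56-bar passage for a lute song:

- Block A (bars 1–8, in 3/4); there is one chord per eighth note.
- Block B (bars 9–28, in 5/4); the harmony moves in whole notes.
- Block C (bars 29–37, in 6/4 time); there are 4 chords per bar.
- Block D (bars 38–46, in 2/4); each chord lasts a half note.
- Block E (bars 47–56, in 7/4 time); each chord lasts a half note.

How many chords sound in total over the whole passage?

A has 24 beats and chords last 0.5 each, so 48 chords.
B has 100 beats and chords last 4 each, so 25 chords.
C has 54 beats and chords last 1.5 each, so 36 chords.
D has 18 beats and chords last 2 each, so 9 chords.
E has 70 beats and chords last 2 each, so 35 chords.
Total: 48 + 25 + 36 + 9 + 35 = 153.

153 chords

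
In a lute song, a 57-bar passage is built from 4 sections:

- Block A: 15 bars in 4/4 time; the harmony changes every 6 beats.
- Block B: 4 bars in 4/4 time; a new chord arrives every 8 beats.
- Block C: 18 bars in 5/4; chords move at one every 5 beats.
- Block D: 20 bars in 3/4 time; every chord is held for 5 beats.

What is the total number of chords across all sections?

A: 15 bars × 4 beats = 60 beats; 6 beats/chord → 10 chords.
B: 4 bars × 4 beats = 16 beats; 8 beats/chord → 2 chords.
C: 18 bars × 5 beats = 90 beats; 5 beats/chord → 18 chords.
D: 20 bars × 3 beats = 60 beats; 5 beats/chord → 12 chords.
Total: 10 + 2 + 18 + 12 = 42.

42 chords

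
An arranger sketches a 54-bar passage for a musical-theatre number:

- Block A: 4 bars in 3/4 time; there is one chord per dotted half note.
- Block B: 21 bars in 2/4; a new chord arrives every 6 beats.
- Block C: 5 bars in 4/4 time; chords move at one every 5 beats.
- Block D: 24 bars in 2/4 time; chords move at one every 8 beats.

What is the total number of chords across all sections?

21 chords

A has 12 beats and chords last 3 each, so 4 chords.
B has 42 beats and chords last 6 each, so 7 chords.
C has 20 beats and chords last 5 each, so 4 chords.
D has 48 beats and chords last 8 each, so 6 chords.
Total: 4 + 7 + 4 + 6 = 21.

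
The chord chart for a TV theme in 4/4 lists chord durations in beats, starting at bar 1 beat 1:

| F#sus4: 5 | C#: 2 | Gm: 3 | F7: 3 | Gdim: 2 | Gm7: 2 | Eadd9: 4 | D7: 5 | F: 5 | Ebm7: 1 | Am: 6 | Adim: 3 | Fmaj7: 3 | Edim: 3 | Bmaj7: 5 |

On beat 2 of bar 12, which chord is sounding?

Edim

Beat 2 of bar 12 is beat (12−1)×4 + 2 = 46 overall.
Running totals: F#sus4 ends at 5, C# ends at 7, Gm ends at 10, F7 ends at 13, Gdim ends at 15, Gm7 ends at 17, Eadd9 ends at 21, D7 ends at 26, F ends at 31, Ebm7 ends at 32, Am ends at 38, Adim ends at 41, Fmaj7 ends at 44, Edim ends at 47.
Beat 46 falls within Edim.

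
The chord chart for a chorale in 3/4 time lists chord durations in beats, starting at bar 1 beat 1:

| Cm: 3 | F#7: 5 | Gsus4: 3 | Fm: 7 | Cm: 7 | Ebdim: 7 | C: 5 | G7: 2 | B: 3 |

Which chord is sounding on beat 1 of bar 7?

Cm

Beat 1 of bar 7 is beat (7−1)×3 + 1 = 19 overall.
Running totals: Cm ends at 3, F#7 ends at 8, Gsus4 ends at 11, Fm ends at 18, Cm ends at 25.
Beat 19 falls within Cm.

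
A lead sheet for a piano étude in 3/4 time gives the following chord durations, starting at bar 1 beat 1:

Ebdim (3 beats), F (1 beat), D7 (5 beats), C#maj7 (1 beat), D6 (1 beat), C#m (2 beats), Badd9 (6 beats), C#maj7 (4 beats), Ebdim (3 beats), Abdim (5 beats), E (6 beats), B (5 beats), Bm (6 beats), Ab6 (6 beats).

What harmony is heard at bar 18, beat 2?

Beat 2 of bar 18 is beat (18−1)×3 + 2 = 53 overall.
Running totals: Ebdim ends at 3, F ends at 4, D7 ends at 9, C#maj7 ends at 10, D6 ends at 11, C#m ends at 13, Badd9 ends at 19, C#maj7 ends at 23, Ebdim ends at 26, Abdim ends at 31, E ends at 37, B ends at 42, Bm ends at 48, Ab6 ends at 54.
Beat 53 falls within Ab6.

Ab6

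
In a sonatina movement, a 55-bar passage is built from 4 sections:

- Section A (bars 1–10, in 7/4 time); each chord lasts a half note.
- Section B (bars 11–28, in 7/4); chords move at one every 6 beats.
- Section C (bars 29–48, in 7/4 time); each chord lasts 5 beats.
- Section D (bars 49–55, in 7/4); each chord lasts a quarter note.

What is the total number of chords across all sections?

133 chords

A: 10 bars × 7 beats = 70 beats; 2 beats/chord → 35 chords.
B: 18 bars × 7 beats = 126 beats; 6 beats/chord → 21 chords.
C: 20 bars × 7 beats = 140 beats; 5 beats/chord → 28 chords.
D: 7 bars × 7 beats = 49 beats; 1 beat/chord → 49 chords.
Total: 35 + 21 + 28 + 49 = 133.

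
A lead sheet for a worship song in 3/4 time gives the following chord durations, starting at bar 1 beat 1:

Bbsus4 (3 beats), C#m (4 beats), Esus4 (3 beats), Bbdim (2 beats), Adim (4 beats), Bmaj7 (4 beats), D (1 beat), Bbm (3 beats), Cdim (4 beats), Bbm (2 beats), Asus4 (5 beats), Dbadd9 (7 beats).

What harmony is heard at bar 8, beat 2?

Bbm

Beat 2 of bar 8 is beat (8−1)×3 + 2 = 23 overall.
Running totals: Bbsus4 ends at 3, C#m ends at 7, Esus4 ends at 10, Bbdim ends at 12, Adim ends at 16, Bmaj7 ends at 20, D ends at 21, Bbm ends at 24.
Beat 23 falls within Bbm.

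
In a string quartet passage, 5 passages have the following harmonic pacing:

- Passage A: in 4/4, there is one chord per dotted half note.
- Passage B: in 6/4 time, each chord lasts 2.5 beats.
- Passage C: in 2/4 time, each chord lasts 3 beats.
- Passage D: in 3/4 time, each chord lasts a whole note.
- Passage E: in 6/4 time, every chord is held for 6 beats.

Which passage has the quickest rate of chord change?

A: 4/3 = 4/3 chords/bar.
B: 6/2.5 = 2.4 chords/bar.
C: 2/3 = 2/3 chords/bar.
D: 3/4 = 0.75 chords/bar.
E: 6/6 = 1 chord/bar.
Fastest is B at 2.4 chords/bar.

Passage B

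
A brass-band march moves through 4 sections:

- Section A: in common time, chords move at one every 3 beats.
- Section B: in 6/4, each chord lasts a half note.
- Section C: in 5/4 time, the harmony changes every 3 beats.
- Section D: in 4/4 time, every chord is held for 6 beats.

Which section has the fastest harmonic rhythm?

A: 4 beats/bar ÷ 3 beats/chord = 4/3 chords/bar.
B: 6 beats/bar ÷ 2 beats/chord = 3 chords/bar.
C: 5 beats/bar ÷ 3 beats/chord = 5/3 chords/bar.
D: 4 beats/bar ÷ 6 beats/chord = 2/3 chords/bar.
Fastest is B at 3 chords/bar.

Section B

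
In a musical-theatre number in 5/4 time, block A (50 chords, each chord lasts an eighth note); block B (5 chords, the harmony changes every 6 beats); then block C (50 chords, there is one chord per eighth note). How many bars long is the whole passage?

16 bars

A: 50 × 0.5 = 25 beats = 5 bars.
B: 5 × 6 = 30 beats = 6 bars.
C: 50 × 0.5 = 25 beats = 5 bars.
Total: 5 + 6 + 5 = 16 bars.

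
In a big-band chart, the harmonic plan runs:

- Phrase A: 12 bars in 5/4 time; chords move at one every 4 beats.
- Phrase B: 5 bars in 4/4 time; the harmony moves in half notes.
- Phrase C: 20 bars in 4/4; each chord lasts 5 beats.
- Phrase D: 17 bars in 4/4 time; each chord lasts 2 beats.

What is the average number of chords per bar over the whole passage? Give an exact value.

A: 12 bars of 5 beats is 60 beats; at 4 beats each that's 15 chords.
B: 5 bars of 4 beats is 20 beats; at 2 beats each that's 10 chords.
C: 20 bars of 4 beats is 80 beats; at 5 beats each that's 16 chords.
D: 17 bars of 4 beats is 68 beats; at 2 beats each that's 34 chords.
Overall: 75 chords over 54 bars → 75/54 = 25/18 chords per bar.

25/18 chords per bar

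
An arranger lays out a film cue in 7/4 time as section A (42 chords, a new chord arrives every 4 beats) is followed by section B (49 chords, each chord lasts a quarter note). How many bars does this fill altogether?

31 bars

A: 42 × 4 = 168 beats = 24 bars.
B: 49 × 1 = 49 beats = 7 bars.
Total: 24 + 7 = 31 bars.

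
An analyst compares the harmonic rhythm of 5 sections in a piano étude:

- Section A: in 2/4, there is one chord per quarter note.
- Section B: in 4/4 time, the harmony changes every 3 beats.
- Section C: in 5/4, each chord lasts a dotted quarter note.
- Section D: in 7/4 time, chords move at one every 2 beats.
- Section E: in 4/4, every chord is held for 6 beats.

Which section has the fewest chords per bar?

Section E

A: each chord is 1 beat in 2/4, so 2 per bar.
B: each chord is 3 beats in 4/4, so 4/3 per bar.
C: each chord is 1.5 beats in 5/4, so 10/3 per bar.
D: each chord is 2 beats in 7/4, so 3.5 per bar.
E: each chord is 6 beats in 4/4, so 2/3 per bar.
Slowest is E at 2/3 chords/bar.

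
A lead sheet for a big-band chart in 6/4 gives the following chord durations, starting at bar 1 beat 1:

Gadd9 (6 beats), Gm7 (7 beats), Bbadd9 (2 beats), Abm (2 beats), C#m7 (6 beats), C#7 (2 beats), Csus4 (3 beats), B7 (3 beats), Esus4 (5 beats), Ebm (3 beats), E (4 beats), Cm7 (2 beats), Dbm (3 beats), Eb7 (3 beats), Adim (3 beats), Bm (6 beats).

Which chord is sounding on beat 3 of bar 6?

Beat 3 of bar 6 is beat (6−1)×6 + 3 = 33 overall.
Running totals: Gadd9 ends at 6, Gm7 ends at 13, Bbadd9 ends at 15, Abm ends at 17, C#m7 ends at 23, C#7 ends at 25, Csus4 ends at 28, B7 ends at 31, Esus4 ends at 36.
Beat 33 falls within Esus4.

Esus4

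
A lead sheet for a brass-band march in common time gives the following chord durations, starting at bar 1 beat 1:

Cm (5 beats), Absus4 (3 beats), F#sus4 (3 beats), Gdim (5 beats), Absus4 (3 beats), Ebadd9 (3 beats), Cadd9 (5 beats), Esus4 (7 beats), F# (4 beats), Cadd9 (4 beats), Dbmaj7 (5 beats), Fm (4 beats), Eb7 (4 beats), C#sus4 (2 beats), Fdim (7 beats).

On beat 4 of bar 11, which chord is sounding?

Dbmaj7

Beat 4 of bar 11 is beat (11−1)×4 + 4 = 44 overall.
Running totals: Cm ends at 5, Absus4 ends at 8, F#sus4 ends at 11, Gdim ends at 16, Absus4 ends at 19, Ebadd9 ends at 22, Cadd9 ends at 27, Esus4 ends at 34, F# ends at 38, Cadd9 ends at 42, Dbmaj7 ends at 47.
Beat 44 falls within Dbmaj7.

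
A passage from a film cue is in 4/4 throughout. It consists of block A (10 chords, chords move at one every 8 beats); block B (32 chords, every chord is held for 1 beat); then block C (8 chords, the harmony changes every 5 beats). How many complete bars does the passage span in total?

38 bars

A: 10 × 8 = 80 beats = 20 bars.
B: 32 × 1 = 32 beats = 8 bars.
C: 8 × 5 = 40 beats = 10 bars.
Total: 20 + 8 + 10 = 38 bars.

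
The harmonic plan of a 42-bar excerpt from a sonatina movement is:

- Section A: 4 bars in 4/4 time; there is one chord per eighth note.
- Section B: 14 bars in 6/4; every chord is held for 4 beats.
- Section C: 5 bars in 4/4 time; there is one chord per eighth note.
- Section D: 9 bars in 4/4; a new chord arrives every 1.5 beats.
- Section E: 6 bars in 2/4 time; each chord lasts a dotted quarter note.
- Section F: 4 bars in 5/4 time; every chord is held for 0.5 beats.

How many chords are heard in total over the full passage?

A: 4 bars × 4 beats = 16 beats; 0.5 beats/chord → 32 chords.
B: 14 bars × 6 beats = 84 beats; 4 beats/chord → 21 chords.
C: 5 bars × 4 beats = 20 beats; 0.5 beats/chord → 40 chords.
D: 9 bars × 4 beats = 36 beats; 1.5 beats/chord → 24 chords.
E: 6 bars × 2 beats = 12 beats; 1.5 beats/chord → 8 chords.
F: 4 bars × 5 beats = 20 beats; 0.5 beats/chord → 40 chords.
Total: 32 + 21 + 40 + 24 + 8 + 40 = 165.

165 chords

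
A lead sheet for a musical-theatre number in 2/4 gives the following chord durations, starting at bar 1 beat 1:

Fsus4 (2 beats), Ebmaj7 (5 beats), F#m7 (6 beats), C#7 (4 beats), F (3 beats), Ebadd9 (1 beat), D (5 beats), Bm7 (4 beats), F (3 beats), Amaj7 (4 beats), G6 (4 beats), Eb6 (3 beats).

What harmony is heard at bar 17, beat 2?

Beat 2 of bar 17 is beat (17−1)×2 + 2 = 34 overall.
Running totals: Fsus4 ends at 2, Ebmaj7 ends at 7, F#m7 ends at 13, C#7 ends at 17, F ends at 20, Ebadd9 ends at 21, D ends at 26, Bm7 ends at 30, F ends at 33, Amaj7 ends at 37.
Beat 34 falls within Amaj7.

Amaj7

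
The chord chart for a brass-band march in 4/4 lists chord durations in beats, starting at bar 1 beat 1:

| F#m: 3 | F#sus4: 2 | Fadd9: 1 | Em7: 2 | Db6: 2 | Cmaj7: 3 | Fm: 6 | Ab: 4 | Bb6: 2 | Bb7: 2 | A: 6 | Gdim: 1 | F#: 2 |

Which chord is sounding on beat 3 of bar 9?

Beat 3 of bar 9 is beat (9−1)×4 + 3 = 35 overall.
Running totals: F#m ends at 3, F#sus4 ends at 5, Fadd9 ends at 6, Em7 ends at 8, Db6 ends at 10, Cmaj7 ends at 13, Fm ends at 19, Ab ends at 23, Bb6 ends at 25, Bb7 ends at 27, A ends at 33, Gdim ends at 34, F# ends at 36.
Beat 35 falls within F#.

F#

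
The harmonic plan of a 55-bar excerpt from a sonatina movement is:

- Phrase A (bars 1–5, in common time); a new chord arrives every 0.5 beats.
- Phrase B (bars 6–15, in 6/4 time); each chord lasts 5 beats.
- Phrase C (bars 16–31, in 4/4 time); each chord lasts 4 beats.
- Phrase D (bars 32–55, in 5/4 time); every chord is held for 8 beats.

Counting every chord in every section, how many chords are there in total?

83 chords

A: 5·4 = 20 beats, 20/0.5 = 40 chords.
B: 10·6 = 60 beats, 60/5 = 12 chords.
C: 16·4 = 64 beats, 64/4 = 16 chords.
D: 24·5 = 120 beats, 120/8 = 15 chords.
Total: 40 + 12 + 16 + 15 = 83.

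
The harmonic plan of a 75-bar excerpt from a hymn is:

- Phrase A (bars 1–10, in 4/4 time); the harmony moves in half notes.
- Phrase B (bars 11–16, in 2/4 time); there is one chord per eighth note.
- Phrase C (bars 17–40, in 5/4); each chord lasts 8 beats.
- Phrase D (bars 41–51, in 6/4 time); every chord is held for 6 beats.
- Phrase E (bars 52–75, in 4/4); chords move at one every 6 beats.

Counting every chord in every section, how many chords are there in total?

A has 40 beats and chords last 2 each, so 20 chords.
B has 12 beats and chords last 0.5 each, so 24 chords.
C has 120 beats and chords last 8 each, so 15 chords.
D has 66 beats and chords last 6 each, so 11 chords.
E has 96 beats and chords last 6 each, so 16 chords.
Total: 20 + 24 + 15 + 11 + 16 = 86.

86 chords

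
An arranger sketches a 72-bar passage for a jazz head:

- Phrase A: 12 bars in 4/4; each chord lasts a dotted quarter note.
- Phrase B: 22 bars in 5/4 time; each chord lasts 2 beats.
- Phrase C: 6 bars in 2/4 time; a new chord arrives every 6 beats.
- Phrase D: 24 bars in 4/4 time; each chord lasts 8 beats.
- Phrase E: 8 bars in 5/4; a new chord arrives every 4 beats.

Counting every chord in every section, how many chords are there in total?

A: 12·4 = 48 beats, 48/1.5 = 32 chords.
B: 22·5 = 110 beats, 110/2 = 55 chords.
C: 6·2 = 12 beats, 12/6 = 2 chords.
D: 24·4 = 96 beats, 96/8 = 12 chords.
E: 8·5 = 40 beats, 40/4 = 10 chords.
Total: 32 + 55 + 2 + 12 + 10 = 111.

111 chords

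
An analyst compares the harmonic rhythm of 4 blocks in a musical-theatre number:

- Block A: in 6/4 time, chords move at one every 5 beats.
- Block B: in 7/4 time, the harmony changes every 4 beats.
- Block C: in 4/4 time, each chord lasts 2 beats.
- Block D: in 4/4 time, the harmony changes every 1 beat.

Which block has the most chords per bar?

Block D

A: 6 beats/bar ÷ 5 beats/chord = 1.2 chords/bar.
B: 7 beats/bar ÷ 4 beats/chord = 1.75 chords/bar.
C: 4 beats/bar ÷ 2 beats/chord = 2 chords/bar.
D: 4 beats/bar ÷ 1 beat/chord = 4 chords/bar.
Fastest is D at 4 chords/bar.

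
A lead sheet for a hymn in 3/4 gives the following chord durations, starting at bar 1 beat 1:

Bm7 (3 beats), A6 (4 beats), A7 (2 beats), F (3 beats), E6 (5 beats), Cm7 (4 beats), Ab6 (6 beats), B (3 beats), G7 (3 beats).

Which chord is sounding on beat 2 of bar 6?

Beat 2 of bar 6 is beat (6−1)×3 + 2 = 17 overall.
Running totals: Bm7 ends at 3, A6 ends at 7, A7 ends at 9, F ends at 12, E6 ends at 17.
Beat 17 falls within E6.

E6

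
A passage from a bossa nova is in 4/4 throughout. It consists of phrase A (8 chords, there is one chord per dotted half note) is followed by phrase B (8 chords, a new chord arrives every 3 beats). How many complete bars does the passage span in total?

12 bars

A: 8 × 3 = 24 beats = 6 bars.
B: 8 × 3 = 24 beats = 6 bars.
Total: 6 + 6 = 12 bars.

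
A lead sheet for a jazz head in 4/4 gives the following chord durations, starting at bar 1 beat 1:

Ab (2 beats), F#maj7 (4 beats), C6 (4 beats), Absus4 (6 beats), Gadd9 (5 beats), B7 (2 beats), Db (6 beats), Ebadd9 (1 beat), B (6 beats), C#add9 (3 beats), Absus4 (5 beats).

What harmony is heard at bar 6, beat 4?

Beat 4 of bar 6 is beat (6−1)×4 + 4 = 24 overall.
Running totals: Ab ends at 2, F#maj7 ends at 6, C6 ends at 10, Absus4 ends at 16, Gadd9 ends at 21, B7 ends at 23, Db ends at 29.
Beat 24 falls within Db.

Db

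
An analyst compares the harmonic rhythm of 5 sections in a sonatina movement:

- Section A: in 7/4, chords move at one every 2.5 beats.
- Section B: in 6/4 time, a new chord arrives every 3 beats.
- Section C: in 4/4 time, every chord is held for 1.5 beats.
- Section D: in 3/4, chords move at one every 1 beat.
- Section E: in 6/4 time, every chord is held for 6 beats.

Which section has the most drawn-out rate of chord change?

A: each chord is 2.5 beats in 7/4, so 2.8 per bar.
B: each chord is 3 beats in 6/4, so 2 per bar.
C: each chord is 1.5 beats in 4/4, so 8/3 per bar.
D: each chord is 1 beat in 3/4, so 3 per bar.
E: each chord is 6 beats in 6/4, so 1 per bar.
Slowest is E at 1 chords/bar.

Section E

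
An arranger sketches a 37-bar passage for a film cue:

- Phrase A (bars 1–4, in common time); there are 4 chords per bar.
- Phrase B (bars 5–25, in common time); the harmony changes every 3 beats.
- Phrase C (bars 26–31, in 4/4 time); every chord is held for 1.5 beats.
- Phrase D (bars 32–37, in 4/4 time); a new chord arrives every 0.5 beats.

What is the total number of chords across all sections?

108 chords

A has 16 beats and chords last 1 each, so 16 chords.
B has 84 beats and chords last 3 each, so 28 chords.
C has 24 beats and chords last 1.5 each, so 16 chords.
D has 24 beats and chords last 0.5 each, so 48 chords.
Total: 16 + 28 + 16 + 48 = 108.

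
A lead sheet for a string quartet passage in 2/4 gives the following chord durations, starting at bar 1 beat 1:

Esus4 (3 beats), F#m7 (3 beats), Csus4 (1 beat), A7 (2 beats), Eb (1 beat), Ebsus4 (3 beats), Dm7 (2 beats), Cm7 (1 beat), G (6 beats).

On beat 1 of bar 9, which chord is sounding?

G

Beat 1 of bar 9 is beat (9−1)×2 + 1 = 17 overall.
Running totals: Esus4 ends at 3, F#m7 ends at 6, Csus4 ends at 7, A7 ends at 9, Eb ends at 10, Ebsus4 ends at 13, Dm7 ends at 15, Cm7 ends at 16, G ends at 22.
Beat 17 falls within G.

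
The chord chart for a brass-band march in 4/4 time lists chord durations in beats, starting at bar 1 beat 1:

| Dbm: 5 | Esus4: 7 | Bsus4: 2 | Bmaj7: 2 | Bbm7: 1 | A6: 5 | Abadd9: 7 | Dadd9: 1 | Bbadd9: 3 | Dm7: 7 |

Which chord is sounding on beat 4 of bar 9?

Beat 4 of bar 9 is beat (9−1)×4 + 4 = 36 overall.
Running totals: Dbm ends at 5, Esus4 ends at 12, Bsus4 ends at 14, Bmaj7 ends at 16, Bbm7 ends at 17, A6 ends at 22, Abadd9 ends at 29, Dadd9 ends at 30, Bbadd9 ends at 33, Dm7 ends at 40.
Beat 36 falls within Dm7.

Dm7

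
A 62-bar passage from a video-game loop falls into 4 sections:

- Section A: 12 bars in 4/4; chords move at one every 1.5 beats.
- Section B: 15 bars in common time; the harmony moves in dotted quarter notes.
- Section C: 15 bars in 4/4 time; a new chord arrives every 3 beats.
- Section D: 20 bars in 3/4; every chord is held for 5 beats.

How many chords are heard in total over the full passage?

104 chords

A: 12·4 = 48 beats, 48/1.5 = 32 chords.
B: 15·4 = 60 beats, 60/1.5 = 40 chords.
C: 15·4 = 60 beats, 60/3 = 20 chords.
D: 20·3 = 60 beats, 60/5 = 12 chords.
Total: 32 + 40 + 20 + 12 = 104.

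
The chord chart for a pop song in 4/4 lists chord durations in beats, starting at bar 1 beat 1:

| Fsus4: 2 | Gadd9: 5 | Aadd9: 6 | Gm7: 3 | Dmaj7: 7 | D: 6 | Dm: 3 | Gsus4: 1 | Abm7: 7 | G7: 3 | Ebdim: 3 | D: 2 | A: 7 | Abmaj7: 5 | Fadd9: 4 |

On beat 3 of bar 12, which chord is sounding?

Beat 3 of bar 12 is beat (12−1)×4 + 3 = 47 overall.
Running totals: Fsus4 ends at 2, Gadd9 ends at 7, Aadd9 ends at 13, Gm7 ends at 16, Dmaj7 ends at 23, D ends at 29, Dm ends at 32, Gsus4 ends at 33, Abm7 ends at 40, G7 ends at 43, Ebdim ends at 46, D ends at 48.
Beat 47 falls within D.

D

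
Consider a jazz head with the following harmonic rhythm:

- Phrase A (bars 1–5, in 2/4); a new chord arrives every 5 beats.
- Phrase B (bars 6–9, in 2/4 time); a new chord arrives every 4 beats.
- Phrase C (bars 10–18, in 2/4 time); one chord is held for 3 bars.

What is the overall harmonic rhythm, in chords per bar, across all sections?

7/18 chords per bar

A: 5 bars of 2 beats is 10 beats; at 5 beats each that's 2 chords.
B: 4 bars of 2 beats is 8 beats; at 4 beats each that's 2 chords.
C: 9 bars of 2 beats is 18 beats; at 6 beats each that's 3 chords.
Overall: 7 chords over 18 bars → 7/18 = 7/18 chords per bar.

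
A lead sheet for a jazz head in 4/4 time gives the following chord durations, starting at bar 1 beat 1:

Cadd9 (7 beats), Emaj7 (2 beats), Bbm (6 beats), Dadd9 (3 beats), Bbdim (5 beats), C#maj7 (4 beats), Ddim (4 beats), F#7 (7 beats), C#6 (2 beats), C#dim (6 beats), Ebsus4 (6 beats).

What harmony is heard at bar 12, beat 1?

Beat 1 of bar 12 is beat (12−1)×4 + 1 = 45 overall.
Running totals: Cadd9 ends at 7, Emaj7 ends at 9, Bbm ends at 15, Dadd9 ends at 18, Bbdim ends at 23, C#maj7 ends at 27, Ddim ends at 31, F#7 ends at 38, C#6 ends at 40, C#dim ends at 46.
Beat 45 falls within C#dim.

C#dim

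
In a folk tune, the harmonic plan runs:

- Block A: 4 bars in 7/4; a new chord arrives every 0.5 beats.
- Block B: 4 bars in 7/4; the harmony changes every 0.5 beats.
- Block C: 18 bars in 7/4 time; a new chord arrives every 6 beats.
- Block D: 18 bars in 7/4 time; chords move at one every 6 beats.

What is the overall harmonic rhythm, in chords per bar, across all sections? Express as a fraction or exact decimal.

3.5 chords per bar

A: 4 × 7 = 28 beats ÷ 0.5 = 56 chords.
B: 4 × 7 = 28 beats ÷ 0.5 = 56 chords.
C: 18 × 7 = 126 beats ÷ 6 = 21 chords.
D: 18 × 7 = 126 beats ÷ 6 = 21 chords.
Overall: 154 chords over 44 bars → 154/44 = 3.5 chords per bar.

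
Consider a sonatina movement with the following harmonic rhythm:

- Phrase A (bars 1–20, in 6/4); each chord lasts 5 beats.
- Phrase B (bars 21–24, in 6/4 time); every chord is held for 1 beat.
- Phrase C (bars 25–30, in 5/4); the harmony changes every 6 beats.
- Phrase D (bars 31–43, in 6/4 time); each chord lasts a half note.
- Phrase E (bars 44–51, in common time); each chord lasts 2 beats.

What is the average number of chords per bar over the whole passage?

A: 20 × 6 = 120 beats ÷ 5 = 24 chords.
B: 4 × 6 = 24 beats ÷ 1 = 24 chords.
C: 6 × 5 = 30 beats ÷ 6 = 5 chords.
D: 13 × 6 = 78 beats ÷ 2 = 39 chords.
E: 8 × 4 = 32 beats ÷ 2 = 16 chords.
Overall: 108 chords over 51 bars → 108/51 = 36/17 chords per bar.

36/17 chords per bar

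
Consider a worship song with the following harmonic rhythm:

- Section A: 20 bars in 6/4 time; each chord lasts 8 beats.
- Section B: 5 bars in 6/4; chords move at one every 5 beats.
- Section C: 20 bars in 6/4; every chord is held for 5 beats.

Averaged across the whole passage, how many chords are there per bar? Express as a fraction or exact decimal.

1 chords per bar

A: 20 bars of 6 beats is 120 beats; at 8 beats each that's 15 chords.
B: 5 bars of 6 beats is 30 beats; at 5 beats each that's 6 chords.
C: 20 bars of 6 beats is 120 beats; at 5 beats each that's 24 chords.
Overall: 45 chords over 45 bars → 45/45 = 1 chords per bar.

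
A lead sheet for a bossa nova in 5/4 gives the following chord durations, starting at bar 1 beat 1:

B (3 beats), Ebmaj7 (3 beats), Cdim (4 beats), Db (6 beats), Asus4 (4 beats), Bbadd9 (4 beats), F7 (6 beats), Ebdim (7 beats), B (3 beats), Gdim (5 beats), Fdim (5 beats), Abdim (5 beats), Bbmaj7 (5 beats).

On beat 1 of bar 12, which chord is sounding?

Bbmaj7

Beat 1 of bar 12 is beat (12−1)×5 + 1 = 56 overall.
Running totals: B ends at 3, Ebmaj7 ends at 6, Cdim ends at 10, Db ends at 16, Asus4 ends at 20, Bbadd9 ends at 24, F7 ends at 30, Ebdim ends at 37, B ends at 40, Gdim ends at 45, Fdim ends at 50, Abdim ends at 55, Bbmaj7 ends at 60.
Beat 56 falls within Bbmaj7.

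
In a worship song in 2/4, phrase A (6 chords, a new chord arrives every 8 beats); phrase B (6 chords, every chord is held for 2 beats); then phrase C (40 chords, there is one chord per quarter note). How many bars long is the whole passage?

A: 6 × 8 = 48 beats = 24 bars.
B: 6 × 2 = 12 beats = 6 bars.
C: 40 × 1 = 40 beats = 20 bars.
Total: 24 + 6 + 20 = 50 bars.

50 bars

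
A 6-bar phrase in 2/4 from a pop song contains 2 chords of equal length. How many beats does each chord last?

6 bars × 2 beats/bar = 12 beats total.
12 beats ÷ 2 chords = 6 beats per chord.

6 beats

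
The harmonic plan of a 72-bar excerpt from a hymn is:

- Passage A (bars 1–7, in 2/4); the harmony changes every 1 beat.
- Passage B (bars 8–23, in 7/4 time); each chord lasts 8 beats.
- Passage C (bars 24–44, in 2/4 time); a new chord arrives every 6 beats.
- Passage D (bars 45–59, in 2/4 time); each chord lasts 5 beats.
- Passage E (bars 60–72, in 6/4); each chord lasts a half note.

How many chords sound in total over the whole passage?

A: 7 bars × 2 beats = 14 beats; 1 beat/chord → 14 chords.
B: 16 bars × 7 beats = 112 beats; 8 beats/chord → 14 chords.
C: 21 bars × 2 beats = 42 beats; 6 beats/chord → 7 chords.
D: 15 bars × 2 beats = 30 beats; 5 beats/chord → 6 chords.
E: 13 bars × 6 beats = 78 beats; 2 beats/chord → 39 chords.
Total: 14 + 14 + 7 + 6 + 39 = 80.

80 chords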